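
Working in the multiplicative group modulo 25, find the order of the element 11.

The order of 11 must divide φ(25) = φ(5^2) = 5·(5−1) = 20 = 2^2 · 5.
Divisors of 20: 1, 2, 4, 5, 10, 20.
Check 11^d mod 25 for each divisor in increasing order:
11^1 ≡ 11 (mod 25)
11^2 ≡ 21 (mod 25)
11^4 ≡ 16 (mod 25)
11^5 ≡ 1 (mod 25) ✓
The smallest such exponent is 5, so the order of 11 is 5.

5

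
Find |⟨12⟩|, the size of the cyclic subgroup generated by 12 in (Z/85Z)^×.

ord(12) | φ(85) = φ(5·17) = (5−1)·(17−1) = 4·16 = 64 = 2^6.
Divisors of 64: 1, 2, 4, 8, 16, 32, 64.
Test each divisor d:
12^1 ≡ 12 (mod 85)
12^2 ≡ 59 (mod 85)
12^4 ≡ 81 (mod 85)
12^8 ≡ 16 (mod 85)
12^16 ≡ 1 (mod 85) ✓
Therefore the multiplicative order of 12 modulo 85 is 16.

16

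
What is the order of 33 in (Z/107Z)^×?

53

Since 33 ∈ (Z/107Z)^×, its order divides φ(107) = 107 − 1 = 106 = 2 · 53.
Divisors of 106: 1, 2, 53, 106.
Compute 33^d (mod 107) for the divisors d until we hit 1:
33^1 ≡ 33 (mod 107)
33^2 ≡ 19 (mod 107)
33^53 ≡ 1 (mod 107) ✓
The smallest such exponent is 53, so the order of 33 is 53.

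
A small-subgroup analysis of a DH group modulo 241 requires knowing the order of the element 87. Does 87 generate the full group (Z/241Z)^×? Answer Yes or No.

No

φ(241) = 241 − 1 = 240 = 2^4 · 3 · 5.
Test 87^(240/q) mod 241 for each prime factor q of 240:
87^120 ≡ 1 (mod 241)  [q = 2: ≡ 1 ✗]
87^80 ≡ 1 (mod 241)  [q = 3: ≡ 1 ✗]
87^48 ≡ 91 (mod 241)  [q = 5: ≢ 1 ✓]
The check at q = 2 fails, so 87 generates a proper subgroup.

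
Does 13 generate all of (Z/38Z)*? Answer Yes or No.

φ(38) = φ(2)·φ(19) = 1·18 = 18 = 2 · 3^2.
Test 13^(18/q) mod 38 for each prime factor q of 18:
13^9 ≡ 37 (mod 38)  [q = 2: ≢ 1 ✓]
13^6 ≡ 11 (mod 38)  [q = 3: ≢ 1 ✓]
None equal 1, so ord_38(13) = 18: 13 is a primitive root.

Yes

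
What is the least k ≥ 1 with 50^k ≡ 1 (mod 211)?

42

The order of 50 must divide φ(211) = 211 − 1 = 210 = 2 · 3 · 5 · 7.
Divisors of 210: 1, 2, 3, 5, 6, 7, 10, 14, 15, 21, 30, 35, 42, 70, 105, 210.
Test each divisor d:
50^1 ≡ 50
50^2 ≡ 179
50^3 ≡ 88
50^5 ≡ 138
50^6 ≡ 148
50^7 ≡ 15
50^10 ≡ 54
50^14 ≡ 14
50^15 ≡ 67
50^21 ≡ 210
50^30 ≡ 58
50^35 ≡ 197
50^42 ≡ 1
So ord_211(50) = 42.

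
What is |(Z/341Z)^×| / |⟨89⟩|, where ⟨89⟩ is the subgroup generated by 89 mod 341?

ord(89) | φ(341) = φ(11·31) = (11−1)·(31−1) = 10·30 = 300 = 2^2 · 3 · 5^2.
Divisors of 300: 1, 2, 3, 4, 5, 6, 10, 12, 15, 20, 25, 30, 50, 60, 75, 100, 150, 300.
Check 89^d mod 341 for each divisor in increasing order:
89^1 ≡ 89 (mod 341)
89^2 ≡ 78 (mod 341)
89^3 ≡ 122 (mod 341)
89^4 ≡ 287 (mod 341)
89^5 ≡ 309 (mod 341)
89^6 ≡ 221 (mod 341)
89^10 ≡ 1 (mod 341) ✓
Thus |⟨89⟩| = ord(89) = 10.
[(Z/341Z)^× : ⟨89⟩] = 300/10 = 30.

30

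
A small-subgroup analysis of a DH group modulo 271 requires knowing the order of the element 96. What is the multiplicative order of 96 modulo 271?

The order of 96 must divide φ(271) = 271 − 1 = 270 = 2 · 3^3 · 5.
Divisors of 270: 1, 2, 3, 5, 6, 9, 10, 15, 18, 27, 30, 45, 54, 90, 135, 270.
Check 96^d mod 271 for each divisor in increasing order:
96^1 ≡ 96
96^2 ≡ 2
96^3 ≡ 192
96^5 ≡ 113
96^6 ≡ 8
96^9 ≡ 181
96^10 ≡ 32
96^15 ≡ 93
96^18 ≡ 241
96^27 ≡ 261
96^30 ≡ 248
96^45 ≡ 29
96^54 ≡ 100
96^90 ≡ 28
96^135 ≡ 270
96^270 ≡ 1
The smallest such exponent is 270, so the order of 96 is 270.

270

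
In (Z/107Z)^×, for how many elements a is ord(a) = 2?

1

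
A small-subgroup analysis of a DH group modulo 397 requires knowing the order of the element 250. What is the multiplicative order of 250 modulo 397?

66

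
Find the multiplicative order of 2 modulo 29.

Since 2 ∈ (Z/29Z)^×, its order divides φ(29) = 29 − 1 = 28 = 2^2 · 7.
Divisors of 28: 1, 2, 4, 7, 14, 28.
Check 2^d mod 29 for each divisor in increasing order:
2^1 ≡ 2 (mod 29)
2^2 ≡ 4 (mod 29)
2^4 ≡ 16 (mod 29)
2^7 ≡ 12 (mod 29)
2^14 ≡ 28 (mod 29)
2^28 ≡ 1 (mod 29) ✓
Hence ord(2) = 28.

28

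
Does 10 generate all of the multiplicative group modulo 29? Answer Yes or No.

φ(29) = 29 − 1 = 28 = 2^2 · 7.
Test 10^(28/q) mod 29 for each prime factor q of 28:
10^14 ≡ 28 (mod 29)  [q = 2: ≢ 1 ✓]
10^4 ≡ 24 (mod 29)  [q = 7: ≢ 1 ✓]
Every test exponent gives a nontrivial residue, hence 10 generates the full group.

Yes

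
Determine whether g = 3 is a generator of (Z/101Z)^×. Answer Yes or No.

Yes

φ(101) = 101 − 1 = 100 = 2^2 · 5^2.
An element g generates (Z/101Z)^× iff g^(100/q) ≢ 1 (mod 101) for each prime q ∈ {2, 5}.
3^50 ≡ 100 (mod 101)  [q = 2: ≢ 1 ✓]
3^20 ≡ 84 (mod 101)  [q = 5: ≢ 1 ✓]
Every test exponent gives a nontrivial residue, hence 3 generates the full group.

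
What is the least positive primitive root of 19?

2

φ(19) = 19 − 1 = 18 = 2 · 3^2.
g is a primitive root iff g^(18/q) ≢ 1 (mod 19) for each prime q ∈ {2, 3}.
g = 2: 2^9 ≡ 18; 2^6 ≡ 7 — none is 1, so 2 is a primitive root.
So 2 is the smallest generator of (Z/19Z)^×.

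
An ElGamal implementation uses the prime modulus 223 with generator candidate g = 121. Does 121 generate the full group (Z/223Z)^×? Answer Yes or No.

No

φ(223) = 223 − 1 = 222 = 2 · 3 · 37.
121 is a primitive root mod 223 iff 121^(φ(223)/q) ≢ 1 for every prime q | φ(223), i.e. q ∈ {2, 3, 37}.
121^111 ≡ 1 (mod 223)  [q = 2: ≡ 1 ✗]
121^74 ≡ 183 (mod 223)  [q = 3: ≢ 1 ✓]
121^6 ≡ 171 (mod 223)  [q = 37: ≢ 1 ✓]
121^111 ≡ 1 shows ord(121) | 111, strictly less than φ(223); not a primitive root.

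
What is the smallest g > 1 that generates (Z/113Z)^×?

3

φ(113) = 113 − 1 = 112 = 2^4 · 7.
Test candidates g = 2, 3, … against the prime factors q ∈ {2, 7} of φ(113): g is a generator iff g^(112/q) ≢ 1 for every such q.
g = 2: 2^56 ≡ 1 — hits 1, so not a primitive root.
g = 3: 3^56 ≡ 112; 3^16 ≡ 49 — none is 1, so 3 is a primitive root.
The smallest primitive root modulo 113 is 3.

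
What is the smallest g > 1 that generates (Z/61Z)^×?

φ(61) = 61 − 1 = 60 = 2^2 · 3 · 5.
g is a primitive root iff g^(60/q) ≢ 1 (mod 61) for each prime q ∈ {2, 3, 5}.
g = 2: 2^30 ≡ 60; 2^20 ≡ 47; 2^12 ≡ 9 — none is 1, so 2 is a primitive root.
The smallest primitive root modulo 61 is 2.

2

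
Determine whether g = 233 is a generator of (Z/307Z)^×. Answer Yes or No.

No

φ(307) = 307 − 1 = 306 = 2 · 3^2 · 17.
Test 233^(306/q) mod 307 for each prime factor q of 306:
233^153 ≡ 1 (mod 307)  [q = 2: ≡ 1 ✗]
233^102 ≡ 289 (mod 307)  [q = 3: ≢ 1 ✓]
233^18 ≡ 280 (mod 307)  [q = 17: ≢ 1 ✓]
Since 233^153 ≡ 1, the order of 233 divides 153 < 306, so 233 is not a primitive root.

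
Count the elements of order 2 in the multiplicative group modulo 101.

1

φ(101) = 101 − 1 = 100 = 2^2 · 5^2.
In a cyclic group of order 100, there are φ(d) elements of order d for each divisor d of 100, and zero for non-divisors.
2 | 100, and φ(2) = 2 − 1 = 1.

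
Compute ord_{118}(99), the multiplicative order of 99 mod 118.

ord(99) | φ(118) = φ(2)·φ(59) = 1·58 = 58 = 2 · 29.
Divisors of 58: 1, 2, 29, 58.
Check 99^d mod 118 for each divisor in increasing order:
99^1 ≡ 99
99^2 ≡ 7
99^29 ≡ 117
99^58 ≡ 1
Therefore the multiplicative order of 99 modulo 118 is 58.

58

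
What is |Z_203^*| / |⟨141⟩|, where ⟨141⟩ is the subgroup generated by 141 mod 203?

By Lagrange's theorem, ord_203(141) divides φ(203) = φ(7·29) = (7−1)·(29−1) = 6·28 = 168 = 2^3 · 3 · 7.
Divisors of 168: 1, 2, 3, 4, 6, 7, 8, 12, 14, 21, 24, 28, 42, 56, 84, 168.
Evaluate successive powers at the divisors of 168:
141^1 ≡ 141 (mod 203)
141^2 ≡ 190 (mod 203)
141^3 ≡ 197 (mod 203)
141^4 ≡ 169 (mod 203)
141^6 ≡ 36 (mod 203)
141^7 ≡ 1 (mod 203) ✓
The order of 141 is 7, so the subgroup it generates has 7 elements.
[(Z/203Z)^× : ⟨141⟩] = 168/7 = 24.

24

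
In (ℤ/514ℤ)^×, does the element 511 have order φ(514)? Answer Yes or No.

φ(514) = φ(2)·φ(257) = 1·256 = 256 = 2^8.
Test 511^(256/q) mod 514 for each prime factor q of 256:
511^128 ≡ 513 (mod 514)  [q = 2: ≢ 1 ✓]
Every test exponent gives a nontrivial residue, hence 511 generates the full group.

Yes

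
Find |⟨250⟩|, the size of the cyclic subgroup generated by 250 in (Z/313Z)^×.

312

The order of 250 must divide φ(313) = 313 − 1 = 312 = 2^3 · 3 · 13.
Divisors of 312: 1, 2, 3, 4, 6, 8, 12, 13, 24, 26, 39, 52, 78, 104, 156, 312.
Test each divisor d:
250^1 ≡ 250 (mod 313)
250^2 ≡ 213 (mod 313)
250^3 ≡ 40 (mod 313)
250^4 ≡ 297 (mod 313)
250^6 ≡ 35 (mod 313)
250^8 ≡ 256 (mod 313)
250^12 ≡ 286 (mod 313)
250^13 ≡ 136 (mod 313)
250^24 ≡ 103 (mod 313)
250^26 ≡ 29 (mod 313)
250^39 ≡ 188 (mod 313)
250^52 ≡ 215 (mod 313)
250^78 ≡ 288 (mod 313)
250^104 ≡ 214 (mod 313)
250^156 ≡ 312 (mod 313)
250^312 ≡ 1 (mod 313) ✓
So ord_313(250) = 312.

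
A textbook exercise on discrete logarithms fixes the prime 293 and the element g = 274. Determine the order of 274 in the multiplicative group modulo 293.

Since 274 ∈ (Z/293Z)^×, its order divides φ(293) = 293 − 1 = 292 = 2^2 · 73.
Divisors of 292: 1, 2, 4, 73, 146, 292.
Evaluate successive powers at the divisors of 292:
274^1 ≡ 274 (mod 293)
274^2 ≡ 68 (mod 293)
274^4 ≡ 229 (mod 293)
274^73 ≡ 138 (mod 293)
274^146 ≡ 292 (mod 293)
274^292 ≡ 1 (mod 293) ✓
The smallest such exponent is 292, so the order of 274 is 292.

292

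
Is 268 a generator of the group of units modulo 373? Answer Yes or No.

φ(373) = 373 − 1 = 372 = 2^2 · 3 · 31.
Test 268^(372/q) mod 373 for each prime factor q of 372:
268^186 ≡ 372 (mod 373)  [q = 2: ≢ 1 ✓]
268^124 ≡ 88 (mod 373)  [q = 3: ≢ 1 ✓]
268^12 ≡ 309 (mod 373)  [q = 31: ≢ 1 ✓]
Every test exponent gives a nontrivial residue, hence 268 generates the full group.

Yes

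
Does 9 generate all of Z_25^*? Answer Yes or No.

φ(25) = φ(5^2) = 5·(5−1) = 20 = 2^2 · 5.
It suffices to check that the order of 9 is not a proper divisor of 20: compute 9^(20/q) for q ∈ {2, 5}.
9^10 ≡ 1 (mod 25)  [q = 2: ≡ 1 ✗]
9^4 ≡ 11 (mod 25)  [q = 5: ≢ 1 ✓]
Since 9^10 ≡ 1, the order of 9 divides 10 < 20, so 9 is not a primitive root.

No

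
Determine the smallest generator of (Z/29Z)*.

2

φ(29) = 29 − 1 = 28 = 2^2 · 7.
g is a primitive root iff g^(28/q) ≢ 1 (mod 29) for each prime q ∈ {2, 7}.
g = 2: 2^14 ≡ 28; 2^4 ≡ 16 — none is 1, so 2 is a primitive root.
The smallest primitive root modulo 29 is 2.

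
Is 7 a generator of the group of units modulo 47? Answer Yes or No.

φ(47) = 47 − 1 = 46 = 2 · 23.
It suffices to check that the order of 7 is not a proper divisor of 46: compute 7^(46/q) for q ∈ {2, 23}.
7^23 ≡ 1 (mod 47)  [q = 2: ≡ 1 ✗]
7^2 ≡ 2 (mod 47)  [q = 23: ≢ 1 ✓]
7^23 ≡ 1 shows ord(7) | 23, strictly less than φ(47); not a primitive root.

No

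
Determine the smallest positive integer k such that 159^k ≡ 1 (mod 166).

Since 159 ∈ (Z/166Z)^×, its order divides φ(166) = φ(2)·φ(83) = 1·82 = 82 = 2 · 41.
Divisors of 82: 1, 2, 41, 82.
Test each divisor d:
159^1 ≡ 159
159^2 ≡ 49
159^41 ≡ 165
159^82 ≡ 1
Therefore the multiplicative order of 159 modulo 166 is 82.

82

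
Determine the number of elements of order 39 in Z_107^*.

0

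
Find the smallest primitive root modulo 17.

φ(17) = 17 − 1 = 16 = 2^4.
Test candidates g = 2, 3, … against the prime factors q ∈ {2} of φ(17): g is a generator iff g^(16/q) ≢ 1 for every such q.
g = 2: 2^8 ≡ 1 — hits 1, so not a primitive root.
g = 3: 3^8 ≡ 16 — none is 1, so 3 is a primitive root.
The smallest primitive root modulo 17 is 3.

3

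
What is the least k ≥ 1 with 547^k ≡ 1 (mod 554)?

ord(547) | φ(554) = φ(2)·φ(277) = 1·276 = 276 = 2^2 · 3 · 23.
Divisors of 276: 1, 2, 3, 4, 6, 12, 23, 46, 69, 92, 138, 276.
Check 547^d mod 554 for each divisor in increasing order:
547^1 ≡ 547 (mod 554)
547^2 ≡ 49 (mod 554)
547^3 ≡ 211 (mod 554)
547^4 ≡ 185 (mod 554)
547^6 ≡ 201 (mod 554)
547^12 ≡ 513 (mod 554)
547^23 ≡ 393 (mod 554)
547^46 ≡ 437 (mod 554)
547^69 ≡ 1 (mod 554) ✓
The smallest such exponent is 69, so the order of 547 is 69.

69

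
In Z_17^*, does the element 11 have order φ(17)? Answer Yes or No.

φ(17) = 17 − 1 = 16 = 2^4.
An element g generates (Z/17Z)^× iff g^(16/q) ≢ 1 (mod 17) for each prime q ∈ {2}.
11^8 ≡ 16 (mod 17)  [q = 2: ≢ 1 ✓]
Every test exponent gives a nontrivial residue, hence 11 generates the full group.

Yes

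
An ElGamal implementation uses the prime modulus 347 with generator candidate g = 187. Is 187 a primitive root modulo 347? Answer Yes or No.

Yes

φ(347) = 347 − 1 = 346 = 2 · 173.
It suffices to check that the order of 187 is not a proper divisor of 346: compute 187^(346/q) for q ∈ {2, 173}.
187^173 ≡ 346 (mod 347)  [q = 2: ≢ 1 ✓]
187^2 ≡ 269 (mod 347)  [q = 173: ≢ 1 ✓]
None equal 1, so ord_347(187) = 346: 187 is a primitive root.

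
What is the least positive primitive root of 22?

7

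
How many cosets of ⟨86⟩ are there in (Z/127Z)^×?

1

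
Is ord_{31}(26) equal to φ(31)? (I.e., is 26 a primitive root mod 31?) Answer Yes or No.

No

φ(31) = 31 − 1 = 30 = 2 · 3 · 5.
Test 26^(30/q) mod 31 for each prime factor q of 30:
26^15 ≡ 30 (mod 31)  [q = 2: ≢ 1 ✓]
26^10 ≡ 5 (mod 31)  [q = 3: ≢ 1 ✓]
26^6 ≡ 1 (mod 31)  [q = 5: ≡ 1 ✗]
The check at q = 5 fails, so 26 generates a proper subgroup.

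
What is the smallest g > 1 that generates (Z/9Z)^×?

φ(9) = φ(3^2) = 3·(3−1) = 6 = 2 · 3.
g is a primitive root iff g^(6/q) ≢ 1 (mod 9) for each prime q ∈ {2, 3}.
g = 2: 2^3 ≡ 8; 2^2 ≡ 4 — none is 1, so 2 is a primitive root.
Hence the least primitive root of 9 is 2.

2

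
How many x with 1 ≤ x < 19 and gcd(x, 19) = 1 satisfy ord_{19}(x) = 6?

φ(19) = 19 − 1 = 18 = 2 · 3^2.
In a cyclic group of order 18, there are φ(d) elements of order d for each divisor d of 18, and zero for non-divisors.
6 = 2 · 3 divides 18, and φ(6) = 2.

2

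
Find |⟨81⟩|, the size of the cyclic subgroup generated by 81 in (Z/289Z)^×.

By Lagrange's theorem, ord_289(81) divides φ(289) = φ(17^2) = 17·(17−1) = 272 = 2^4 · 17.
Divisors of 272: 1, 2, 4, 8, 16, 17, 34, 68, 136, 272.
Compute 81^d (mod 289) for the divisors d until we hit 1:
81^1 ≡ 81 (mod 289)
81^2 ≡ 203 (mod 289)
81^4 ≡ 171 (mod 289)
81^8 ≡ 52 (mod 289)
81^16 ≡ 103 (mod 289)
81^17 ≡ 251 (mod 289)
81^34 ≡ 288 (mod 289)
81^68 ≡ 1 (mod 289) ✓
Therefore the multiplicative order of 81 modulo 289 is 68.

68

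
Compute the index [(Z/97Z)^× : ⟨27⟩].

6

By Lagrange's theorem, ord_97(27) divides φ(97) = 97 − 1 = 96 = 2^5 · 3.
Divisors of 96: 1, 2, 3, 4, 6, 8, 12, 16, 24, 32, 48, 96.
Test each divisor d:
27^1 ≡ 27
27^2 ≡ 50
27^3 ≡ 89
27^4 ≡ 75
27^6 ≡ 64
27^8 ≡ 96
27^12 ≡ 22
27^16 ≡ 1
The order of 27 is 16, so the subgroup it generates has 16 elements.
Index = |(Z/97Z)^×| / |⟨27⟩| = 96 / 16 = 6.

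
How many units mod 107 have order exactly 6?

0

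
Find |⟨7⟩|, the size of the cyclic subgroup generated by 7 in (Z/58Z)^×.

7

The order of 7 must divide φ(58) = φ(2)·φ(29) = 1·28 = 28 = 2^2 · 7.
Divisors of 28: 1, 2, 4, 7, 14, 28.
Check 7^d mod 58 for each divisor in increasing order:
7^1 ≡ 7
7^2 ≡ 49
7^4 ≡ 23
7^7 ≡ 1
The smallest such exponent is 7, so the order of 7 is 7.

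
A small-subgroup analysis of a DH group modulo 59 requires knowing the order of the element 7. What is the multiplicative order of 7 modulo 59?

29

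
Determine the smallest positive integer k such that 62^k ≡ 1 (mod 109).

108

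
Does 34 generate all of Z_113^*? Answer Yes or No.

Yes

φ(113) = 113 − 1 = 112 = 2^4 · 7.
It suffices to check that the order of 34 is not a proper divisor of 112: compute 34^(112/q) for q ∈ {2, 7}.
34^56 ≡ 112 (mod 113)  [q = 2: ≢ 1 ✓]
34^16 ≡ 16 (mod 113)  [q = 7: ≢ 1 ✓]
All checks pass, so 34 has order 112 and is a primitive root modulo 113.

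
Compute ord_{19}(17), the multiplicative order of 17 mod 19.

The order of 17 must divide φ(19) = 19 − 1 = 18 = 2 · 3^2.
Divisors of 18: 1, 2, 3, 6, 9, 18.
Evaluate successive powers at the divisors of 18:
17^1 ≡ 17
17^2 ≡ 4
17^3 ≡ 11
17^6 ≡ 7
17^9 ≡ 1
The smallest such exponent is 9, so the order of 17 is 9.

9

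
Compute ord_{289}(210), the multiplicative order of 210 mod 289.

272

The order of 210 must divide φ(289) = φ(17^2) = 17·(17−1) = 272 = 2^4 · 17.
Divisors of 272: 1, 2, 4, 8, 16, 17, 34, 68, 136, 272.
Evaluate successive powers at the divisors of 272:
210^1 ≡ 210
210^2 ≡ 172
210^4 ≡ 106
210^8 ≡ 254
210^16 ≡ 69
210^17 ≡ 40
210^34 ≡ 155
210^68 ≡ 38
210^136 ≡ 288
210^272 ≡ 1
The smallest such exponent is 272, so the order of 210 is 272.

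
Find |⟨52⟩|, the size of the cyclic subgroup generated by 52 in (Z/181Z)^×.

90

ord(52) | φ(181) = 181 − 1 = 180 = 2^2 · 3^2 · 5.
Divisors of 180: 1, 2, 3, 4, 5, 6, 9, 10, 12, 15, 18, 20, 30, 36, 45, 60, 90, 180.
Check 52^d mod 181 for each divisor in increasing order:
52^1 ≡ 52
52^2 ≡ 170
52^3 ≡ 152
52^4 ≡ 121
52^5 ≡ 138
52^6 ≡ 117
52^9 ≡ 46
52^10 ≡ 39
52^12 ≡ 114
52^15 ≡ 133
52^18 ≡ 125
52^20 ≡ 73
52^30 ≡ 132
52^36 ≡ 59
52^45 ≡ 180
52^60 ≡ 48
52^90 ≡ 1
Hence ord(52) = 90.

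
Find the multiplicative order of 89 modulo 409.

ord(89) | φ(409) = 409 − 1 = 408 = 2^3 · 3 · 17.
Divisors of 408: 1, 2, 3, 4, 6, 8, 12, 17, 24, 34, 51, 68, 102, 136, 204, 408.
Check 89^d mod 409 for each divisor in increasing order:
89^1 ≡ 89
89^2 ≡ 150
89^3 ≡ 262
89^4 ≡ 5
89^6 ≡ 341
89^8 ≡ 25
89^12 ≡ 125
89^17 ≡ 1
Therefore the multiplicative order of 89 modulo 409 is 17.

17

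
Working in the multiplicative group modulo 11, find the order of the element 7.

10

ord(7) | φ(11) = 11 − 1 = 10 = 2 · 5.
Divisors of 10: 1, 2, 5, 10.
Check 7^d mod 11 for each divisor in increasing order:
7^1 ≡ 7 (mod 11)
7^2 ≡ 5 (mod 11)
7^5 ≡ 10 (mod 11)
7^10 ≡ 1 (mod 11) ✓
Therefore the multiplicative order of 7 modulo 11 is 10.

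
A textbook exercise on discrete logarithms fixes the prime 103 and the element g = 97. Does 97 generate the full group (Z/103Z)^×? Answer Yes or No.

No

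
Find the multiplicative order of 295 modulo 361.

By Lagrange's theorem, ord_361(295) divides φ(361) = φ(19^2) = 19·(19−1) = 342 = 2 · 3^2 · 19.
Divisors of 342: 1, 2, 3, 6, 9, 18, 19, 38, 57, 114, 171, 342.
Check 295^d mod 361 for each divisor in increasing order:
295^1 ≡ 295 (mod 361)
295^2 ≡ 24 (mod 361)
295^3 ≡ 221 (mod 361)
295^6 ≡ 106 (mod 361)
295^9 ≡ 322 (mod 361)
295^18 ≡ 77 (mod 361)
295^19 ≡ 333 (mod 361)
295^38 ≡ 62 (mod 361)
295^57 ≡ 69 (mod 361)
295^114 ≡ 68 (mod 361)
295^171 ≡ 360 (mod 361)
295^342 ≡ 1 (mod 361) ✓
Hence ord(295) = 342.

342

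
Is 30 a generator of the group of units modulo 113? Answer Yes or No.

No

φ(113) = 113 − 1 = 112 = 2^4 · 7.
It suffices to check that the order of 30 is not a proper divisor of 112: compute 30^(112/q) for q ∈ {2, 7}.
30^56 ≡ 1 (mod 113)  [q = 2: ≡ 1 ✗]
30^16 ≡ 109 (mod 113)  [q = 7: ≢ 1 ✓]
30^56 ≡ 1 shows ord(30) | 56, strictly less than φ(113); not a primitive root.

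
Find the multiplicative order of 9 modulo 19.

9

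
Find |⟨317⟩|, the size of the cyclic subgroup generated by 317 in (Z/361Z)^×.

By Lagrange's theorem, ord_361(317) divides φ(361) = φ(19^2) = 19·(19−1) = 342 = 2 · 3^2 · 19.
Divisors of 342: 1, 2, 3, 6, 9, 18, 19, 38, 57, 114, 171, 342.
Compute 317^d (mod 361) for the divisors d until we hit 1:
317^1 ≡ 317
317^2 ≡ 131
317^3 ≡ 12
317^6 ≡ 144
317^9 ≡ 284
317^18 ≡ 153
317^19 ≡ 127
317^38 ≡ 245
317^57 ≡ 69
317^114 ≡ 68
317^171 ≡ 360
317^342 ≡ 1
Hence ord(317) = 342.

342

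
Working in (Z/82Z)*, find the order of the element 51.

5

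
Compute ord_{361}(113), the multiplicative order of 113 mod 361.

By Lagrange's theorem, ord_361(113) divides φ(361) = φ(19^2) = 19·(19−1) = 342 = 2 · 3^2 · 19.
Divisors of 342: 1, 2, 3, 6, 9, 18, 19, 38, 57, 114, 171, 342.
Check 113^d mod 361 for each divisor in increasing order:
113^1 ≡ 113 (mod 361)
113^2 ≡ 134 (mod 361)
113^3 ≡ 341 (mod 361)
113^6 ≡ 39 (mod 361)
113^9 ≡ 303 (mod 361)
113^18 ≡ 115 (mod 361)
113^19 ≡ 360 (mod 361)
113^38 ≡ 1 (mod 361) ✓
The smallest such exponent is 38, so the order of 113 is 38.

38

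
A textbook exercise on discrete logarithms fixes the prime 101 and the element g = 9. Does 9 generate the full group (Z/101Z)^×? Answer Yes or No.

No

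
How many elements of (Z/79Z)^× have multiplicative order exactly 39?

24

φ(79) = 79 − 1 = 78 = 2 · 3 · 13.
(Z/79Z)^× is cyclic (|G| = 78); a cyclic group of order m has exactly φ(d) elements of each order d | m, and none otherwise.
39 = 3 · 13 divides 78, and φ(39) = 24.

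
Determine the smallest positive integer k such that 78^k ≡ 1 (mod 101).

25

By Lagrange's theorem, ord_101(78) divides φ(101) = 101 − 1 = 100 = 2^2 · 5^2.
Divisors of 100: 1, 2, 4, 5, 10, 20, 25, 50, 100.
Compute 78^d (mod 101) for the divisors d until we hit 1:
78^1 ≡ 78
78^2 ≡ 24
78^4 ≡ 71
78^5 ≡ 84
78^10 ≡ 87
78^20 ≡ 95
78^25 ≡ 1
Therefore the multiplicative order of 78 modulo 101 is 25.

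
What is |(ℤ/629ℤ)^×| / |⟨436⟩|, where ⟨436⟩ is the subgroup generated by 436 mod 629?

12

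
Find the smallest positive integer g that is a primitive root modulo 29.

2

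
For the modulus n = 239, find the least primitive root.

7

φ(239) = 239 − 1 = 238 = 2 · 7 · 17.
g is a primitive root iff g^(238/q) ≢ 1 (mod 239) for each prime q ∈ {2, 7, 17}.
g = 2: 2^119 ≡ 1 — hits 1, so not a primitive root.
g = 3: 3^119 ≡ 1 — hits 1, so not a primitive root.
g = 4: 4^119 ≡ 1 — hits 1, so not a primitive root.
g = 5: 5^119 ≡ 1 — hits 1, so not a primitive root.
g = 6: 6^119 ≡ 1 — hits 1, so not a primitive root.
g = 7: 7^119 ≡ 238; 7^34 ≡ 24; 7^14 ≡ 211 — none is 1, so 7 is a primitive root.
Hence the least primitive root of 239 is 7.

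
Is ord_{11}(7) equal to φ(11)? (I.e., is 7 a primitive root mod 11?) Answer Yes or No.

Yes

φ(11) = 11 − 1 = 10 = 2 · 5.
It suffices to check that the order of 7 is not a proper divisor of 10: compute 7^(10/q) for q ∈ {2, 5}.
7^5 ≡ 10 (mod 11)  [q = 2: ≢ 1 ✓]
7^2 ≡ 5 (mod 11)  [q = 5: ≢ 1 ✓]
All checks pass, so 7 has order 10 and is a primitive root modulo 11.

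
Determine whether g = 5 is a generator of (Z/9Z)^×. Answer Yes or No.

φ(9) = φ(3^2) = 3·(3−1) = 6 = 2 · 3.
Test 5^(6/q) mod 9 for each prime factor q of 6:
5^3 ≡ 8 (mod 9)  [q = 2: ≢ 1 ✓]
5^2 ≡ 7 (mod 9)  [q = 3: ≢ 1 ✓]
Every test exponent gives a nontrivial residue, hence 5 generates the full group.

Yes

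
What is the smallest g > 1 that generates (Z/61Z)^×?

2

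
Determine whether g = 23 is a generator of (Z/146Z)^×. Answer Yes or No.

No

φ(146) = φ(2)·φ(73) = 1·72 = 72 = 2^3 · 3^2.
Test 23^(72/q) mod 146 for each prime factor q of 72:
23^36 ≡ 1 (mod 146)  [q = 2: ≡ 1 ✗]
23^24 ≡ 81 (mod 146)  [q = 3: ≢ 1 ✓]
The check at q = 2 fails, so 23 generates a proper subgroup.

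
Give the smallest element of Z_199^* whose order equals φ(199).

3

φ(199) = 199 − 1 = 198 = 2 · 3^2 · 11.
g is a primitive root iff g^(198/q) ≢ 1 (mod 199) for each prime q ∈ {2, 3, 11}.
g = 2: 2^99 ≡ 1 — hits 1, so not a primitive root.
g = 3: 3^99 ≡ 198; 3^66 ≡ 106; 3^18 ≡ 125 — none is 1, so 3 is a primitive root.
The smallest primitive root modulo 199 is 3.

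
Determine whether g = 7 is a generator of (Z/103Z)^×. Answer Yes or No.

No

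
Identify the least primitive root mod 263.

φ(263) = 263 − 1 = 262 = 2 · 131.
Test candidates g = 2, 3, … against the prime factors q ∈ {2, 131} of φ(263): g is a generator iff g^(262/q) ≢ 1 for every such q.
g = 2: 2^131 ≡ 1 — hits 1, so not a primitive root.
g = 3: 3^131 ≡ 1 — hits 1, so not a primitive root.
g = 4: 4^131 ≡ 1 — hits 1, so not a primitive root.
g = 5: 5^131 ≡ 262; 5^2 ≡ 25 — none is 1, so 5 is a primitive root.
So 5 is the smallest generator of (Z/263Z)^×.

5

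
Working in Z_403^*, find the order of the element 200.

By Lagrange's theorem, ord_403(200) divides φ(403) = φ(13·31) = (13−1)·(31−1) = 12·30 = 360 = 2^3 · 3^2 · 5.
Divisors of 360: 1, 2, 3, 4, 5, 6, 8, 9, 10, 12, 15, 18, 20, 24, 30, 36, 40, 45, 60, 72, 90, 120, 180, 360.
Test each divisor d:
200^1 ≡ 200 (mod 403)
200^2 ≡ 103 (mod 403)
200^3 ≡ 47 (mod 403)
200^4 ≡ 131 (mod 403)
200^5 ≡ 5 (mod 403)
200^6 ≡ 194 (mod 403)
200^8 ≡ 235 (mod 403)
200^9 ≡ 252 (mod 403)
200^10 ≡ 25 (mod 403)
200^12 ≡ 157 (mod 403)
200^15 ≡ 125 (mod 403)
200^18 ≡ 233 (mod 403)
200^20 ≡ 222 (mod 403)
200^24 ≡ 66 (mod 403)
200^30 ≡ 311 (mod 403)
200^36 ≡ 287 (mod 403)
200^40 ≡ 118 (mod 403)
200^45 ≡ 187 (mod 403)
200^60 ≡ 1 (mod 403) ✓
The smallest such exponent is 60, so the order of 200 is 60.

60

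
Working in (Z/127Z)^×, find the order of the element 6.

126

By Lagrange's theorem, ord_127(6) divides φ(127) = 127 − 1 = 126 = 2 · 3^2 · 7.
Divisors of 126: 1, 2, 3, 6, 7, 9, 14, 18, 21, 42, 63, 126.
Compute 6^d (mod 127) for the divisors d until we hit 1:
6^1 ≡ 6 (mod 127)
6^2 ≡ 36 (mod 127)
6^3 ≡ 89 (mod 127)
6^6 ≡ 47 (mod 127)
6^7 ≡ 28 (mod 127)
6^9 ≡ 119 (mod 127)
6^14 ≡ 22 (mod 127)
6^18 ≡ 64 (mod 127)
6^21 ≡ 108 (mod 127)
6^42 ≡ 107 (mod 127)
6^63 ≡ 126 (mod 127)
6^126 ≡ 1 (mod 127) ✓
Therefore the multiplicative order of 6 modulo 127 is 126.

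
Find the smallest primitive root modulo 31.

3

φ(31) = 31 − 1 = 30 = 2 · 3 · 5.
g is a primitive root iff g^(30/q) ≢ 1 (mod 31) for each prime q ∈ {2, 3, 5}.
g = 2: 2^15 ≡ 1 — hits 1, so not a primitive root.
g = 3: 3^15 ≡ 30; 3^10 ≡ 25; 3^6 ≡ 16 — none is 1, so 3 is a primitive root.
The smallest primitive root modulo 31 is 3.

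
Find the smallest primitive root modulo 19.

φ(19) = 19 − 1 = 18 = 2 · 3^2.
Test candidates g = 2, 3, … against the prime factors q ∈ {2, 3} of φ(19): g is a generator iff g^(18/q) ≢ 1 for every such q.
g = 2: 2^9 ≡ 18; 2^6 ≡ 7 — none is 1, so 2 is a primitive root.
Hence the least primitive root of 19 is 2.

2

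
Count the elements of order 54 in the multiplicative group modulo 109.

18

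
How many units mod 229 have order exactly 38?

φ(229) = 229 − 1 = 228 = 2^2 · 3 · 19.
Since (Z/229Z)^× is cyclic of order 228, the number of elements of order d is φ(d) when d | 228 and 0 otherwise.
38 = 2 · 19 divides 228, and φ(38) = 18.

18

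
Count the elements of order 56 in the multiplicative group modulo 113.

24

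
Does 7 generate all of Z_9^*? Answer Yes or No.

No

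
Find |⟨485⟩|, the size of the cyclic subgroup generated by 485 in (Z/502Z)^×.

The order of 485 must divide φ(502) = φ(2)·φ(251) = 1·250 = 250 = 2 · 5^3.
Divisors of 250: 1, 2, 5, 10, 25, 50, 125, 250.
Compute 485^d (mod 502) for the divisors d until we hit 1:
485^1 ≡ 485 (mod 502)
485^2 ≡ 289 (mod 502)
485^5 ≡ 301 (mod 502)
485^10 ≡ 241 (mod 502)
485^25 ≡ 231 (mod 502)
485^50 ≡ 149 (mod 502)
485^125 ≡ 501 (mod 502)
485^250 ≡ 1 (mod 502) ✓
Therefore the multiplicative order of 485 modulo 502 is 250.

250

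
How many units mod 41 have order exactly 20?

8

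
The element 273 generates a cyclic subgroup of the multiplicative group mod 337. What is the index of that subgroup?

24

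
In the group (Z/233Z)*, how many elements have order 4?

φ(233) = 233 − 1 = 232 = 2^3 · 29.
(Z/233Z)^× is cyclic (|G| = 232); a cyclic group of order m has exactly φ(d) elements of each order d | m, and none otherwise.
4 = 2^2 divides 232, and φ(4) = 2.

2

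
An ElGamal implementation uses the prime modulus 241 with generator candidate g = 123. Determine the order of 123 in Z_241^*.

By Lagrange's theorem, ord_241(123) divides φ(241) = 241 − 1 = 240 = 2^4 · 3 · 5.
Divisors of 240: 1, 2, 3, 4, 5, 6, 8, 10, 12, 15, 16, 20, 24, 30, 40, 48, 60, 80, 120, 240.
Compute 123^d (mod 241) for the divisors d until we hit 1:
123^1 ≡ 123 (mod 241)
123^2 ≡ 187 (mod 241)
123^3 ≡ 106 (mod 241)
123^4 ≡ 24 (mod 241)
123^5 ≡ 60 (mod 241)
123^6 ≡ 150 (mod 241)
123^8 ≡ 94 (mod 241)
123^10 ≡ 226 (mod 241)
123^12 ≡ 87 (mod 241)
123^15 ≡ 64 (mod 241)
123^16 ≡ 160 (mod 241)
123^20 ≡ 225 (mod 241)
123^24 ≡ 98 (mod 241)
123^30 ≡ 240 (mod 241)
123^40 ≡ 15 (mod 241)
123^48 ≡ 205 (mod 241)
123^60 ≡ 1 (mod 241) ✓
Hence ord(123) = 60.

60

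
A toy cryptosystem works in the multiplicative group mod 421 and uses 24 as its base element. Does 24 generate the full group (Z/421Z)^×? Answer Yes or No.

Yes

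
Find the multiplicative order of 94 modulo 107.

ord(94) | φ(107) = 107 − 1 = 106 = 2 · 53.
Divisors of 106: 1, 2, 53, 106.
Compute 94^d (mod 107) for the divisors d until we hit 1:
94^1 ≡ 94 (mod 107)
94^2 ≡ 62 (mod 107)
94^53 ≡ 106 (mod 107)
94^106 ≡ 1 (mod 107) ✓
The smallest such exponent is 106, so the order of 94 is 106.

106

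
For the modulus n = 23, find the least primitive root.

φ(23) = 23 − 1 = 22 = 2 · 11.
g is a primitive root iff g^(22/q) ≢ 1 (mod 23) for each prime q ∈ {2, 11}.
g = 2: 2^11 ≡ 1 — hits 1, so not a primitive root.
g = 3: 3^11 ≡ 1 — hits 1, so not a primitive root.
g = 4: 4^11 ≡ 1 — hits 1, so not a primitive root.
g = 5: 5^11 ≡ 22; 5^2 ≡ 2 — none is 1, so 5 is a primitive root.
The smallest primitive root modulo 23 is 5.

5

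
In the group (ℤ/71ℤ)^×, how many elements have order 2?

1

φ(71) = 71 − 1 = 70 = 2 · 5 · 7.
(Z/71Z)^× is cyclic (|G| = 70); a cyclic group of order m has exactly φ(d) elements of each order d | m, and none otherwise.
2 | 70, and φ(2) = 2 − 1 = 1.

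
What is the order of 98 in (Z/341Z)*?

6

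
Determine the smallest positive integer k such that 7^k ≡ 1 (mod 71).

ord(7) | φ(71) = 71 − 1 = 70 = 2 · 5 · 7.
Divisors of 70: 1, 2, 5, 7, 10, 14, 35, 70.
Evaluate successive powers at the divisors of 70:
7^1 ≡ 7 (mod 71)
7^2 ≡ 49 (mod 71)
7^5 ≡ 51 (mod 71)
7^7 ≡ 14 (mod 71)
7^10 ≡ 45 (mod 71)
7^14 ≡ 54 (mod 71)
7^35 ≡ 70 (mod 71)
7^70 ≡ 1 (mod 71) ✓
Therefore the multiplicative order of 7 modulo 71 is 70.

70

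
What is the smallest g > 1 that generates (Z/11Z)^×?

2

φ(11) = 11 − 1 = 10 = 2 · 5.
Test candidates g = 2, 3, … against the prime factors q ∈ {2, 5} of φ(11): g is a generator iff g^(10/q) ≢ 1 for every such q.
g = 2: 2^5 ≡ 10; 2^2 ≡ 4 — none is 1, so 2 is a primitive root.
The smallest primitive root modulo 11 is 2.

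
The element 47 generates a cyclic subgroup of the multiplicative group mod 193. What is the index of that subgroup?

1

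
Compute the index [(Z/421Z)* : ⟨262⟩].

The order of 262 must divide φ(421) = 421 − 1 = 420 = 2^2 · 3 · 5 · 7.
Divisors of 420: 1, 2, 3, 4, 5, 6, 7, 10, 12, 14, 15, 20, 21, 28, 30, 35, 42, 60, 70, 84, 105, 140, 210, 420.
Evaluate successive powers at the divisors of 420:
262^1 ≡ 262 (mod 421)
262^2 ≡ 21 (mod 421)
262^3 ≡ 29 (mod 421)
262^4 ≡ 20 (mod 421)
262^5 ≡ 188 (mod 421)
262^6 ≡ 420 (mod 421)
262^7 ≡ 159 (mod 421)
262^10 ≡ 401 (mod 421)
262^12 ≡ 1 (mod 421) ✓
So ord_421(262) = 12, hence |⟨262⟩| = 12.
Index = |(Z/421Z)^×| / |⟨262⟩| = 420 / 12 = 35.

35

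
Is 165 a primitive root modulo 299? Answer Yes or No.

299 = 13 · 23 is a product of two distinct odd primes, so (Z/299Z)^× ≅ (Z/13Z)^× × (Z/23Z)^× is not cyclic.
No primitive root modulo 299 exists; in particular 165 is not one.

No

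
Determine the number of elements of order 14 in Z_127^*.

6

φ(127) = 127 − 1 = 126 = 2 · 3^2 · 7.
Since (Z/127Z)^× is cyclic of order 126, the number of elements of order d is φ(d) when d | 126 and 0 otherwise.
14 = 2 · 7 divides 126, and φ(14) = 6.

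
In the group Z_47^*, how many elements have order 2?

1

φ(47) = 47 − 1 = 46 = 2 · 23.
Since (Z/47Z)^× is cyclic of order 46, the number of elements of order d is φ(d) when d | 46 and 0 otherwise.
2 | 46, and φ(2) = 2 − 1 = 1.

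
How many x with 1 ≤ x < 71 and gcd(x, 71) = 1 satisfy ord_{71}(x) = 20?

0

φ(71) = 71 − 1 = 70 = 2 · 5 · 7.
In a cyclic group of order 70, there are φ(d) elements of order d for each divisor d of 70, and zero for non-divisors.
Since 20 ∤ 70, the count is 0.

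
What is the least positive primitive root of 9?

φ(9) = φ(3^2) = 3·(3−1) = 6 = 2 · 3.
g is a primitive root iff g^(6/q) ≢ 1 (mod 9) for each prime q ∈ {2, 3}.
g = 2: 2^3 ≡ 8; 2^2 ≡ 4 — none is 1, so 2 is a primitive root.
Hence the least primitive root of 9 is 2.

2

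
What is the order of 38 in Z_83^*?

By Lagrange's theorem, ord_83(38) divides φ(83) = 83 − 1 = 82 = 2 · 41.
Divisors of 82: 1, 2, 41, 82.
Evaluate successive powers at the divisors of 82:
38^1 ≡ 38
38^2 ≡ 33
38^41 ≡ 1
Therefore the multiplicative order of 38 modulo 83 is 41.

41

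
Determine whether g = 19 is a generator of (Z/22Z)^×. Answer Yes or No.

φ(22) = φ(2)·φ(11) = 1·10 = 10 = 2 · 5.
19 is a primitive root mod 22 iff 19^(φ(22)/q) ≢ 1 for every prime q | φ(22), i.e. q ∈ {2, 5}.
19^5 ≡ 21 (mod 22)  [q = 2: ≢ 1 ✓]
19^2 ≡ 9 (mod 22)  [q = 5: ≢ 1 ✓]
Every test exponent gives a nontrivial residue, hence 19 generates the full group.

Yes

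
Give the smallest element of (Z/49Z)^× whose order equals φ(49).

φ(49) = φ(7^2) = 7·(7−1) = 42 = 2 · 3 · 7.
g is a primitive root iff g^(42/q) ≢ 1 (mod 49) for each prime q ∈ {2, 3, 7}.
g = 2: 2^21 ≡ 1 — hits 1, so not a primitive root.
g = 3: 3^21 ≡ 48; 3^14 ≡ 30; 3^6 ≡ 43 — none is 1, so 3 is a primitive root.
Hence the least primitive root of 49 is 3.

3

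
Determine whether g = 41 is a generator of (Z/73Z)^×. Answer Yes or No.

No

φ(73) = 73 − 1 = 72 = 2^3 · 3^2.
Test 41^(72/q) mod 73 for each prime factor q of 72:
41^36 ≡ 1 (mod 73)  [q = 2: ≡ 1 ✗]
41^24 ≡ 8 (mod 73)  [q = 3: ≢ 1 ✓]
41^36 ≡ 1 shows ord(41) | 36, strictly less than φ(73); not a primitive root.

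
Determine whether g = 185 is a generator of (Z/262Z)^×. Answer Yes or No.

φ(262) = φ(2)·φ(131) = 1·130 = 130 = 2 · 5 · 13.
185 is a primitive root mod 262 iff 185^(φ(262)/q) ≢ 1 for every prime q | φ(262), i.e. q ∈ {2, 5, 13}.
185^65 ≡ 261 (mod 262)  [q = 2: ≢ 1 ✓]
185^26 ≡ 189 (mod 262)  [q = 5: ≢ 1 ✓]
185^10 ≡ 39 (mod 262)  [q = 13: ≢ 1 ✓]
None equal 1, so ord_262(185) = 130: 185 is a primitive root.

Yes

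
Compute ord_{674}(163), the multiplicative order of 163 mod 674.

The order of 163 must divide φ(674) = φ(2)·φ(337) = 1·336 = 336 = 2^4 · 3 · 7.
Divisors of 336: 1, 2, 3, 4, 6, 7, 8, 12, 14, 16, 21, 24, 28, 42, 48, 56, 84, 112, 168, 336.
Test each divisor d:
163^1 ≡ 163 (mod 674)
163^2 ≡ 283 (mod 674)
163^3 ≡ 297 (mod 674)
163^4 ≡ 557 (mod 674)
163^6 ≡ 589 (mod 674)
163^7 ≡ 299 (mod 674)
163^8 ≡ 209 (mod 674)
163^12 ≡ 485 (mod 674)
163^14 ≡ 433 (mod 674)
163^16 ≡ 545 (mod 674)
163^21 ≡ 59 (mod 674)
163^24 ≡ 673 (mod 674)
163^28 ≡ 117 (mod 674)
163^42 ≡ 111 (mod 674)
163^48 ≡ 1 (mod 674) ✓
Therefore the multiplicative order of 163 modulo 674 is 48.

48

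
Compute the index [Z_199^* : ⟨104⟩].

2

Since 104 ∈ (Z/199Z)^×, its order divides φ(199) = 199 − 1 = 198 = 2 · 3^2 · 11.
Divisors of 198: 1, 2, 3, 6, 9, 11, 18, 22, 33, 66, 99, 198.
Check 104^d mod 199 for each divisor in increasing order:
104^1 ≡ 104 (mod 199)
104^2 ≡ 70 (mod 199)
104^3 ≡ 116 (mod 199)
104^6 ≡ 123 (mod 199)
104^9 ≡ 139 (mod 199)
104^11 ≡ 178 (mod 199)
104^18 ≡ 18 (mod 199)
104^22 ≡ 43 (mod 199)
104^33 ≡ 92 (mod 199)
104^66 ≡ 106 (mod 199)
104^99 ≡ 1 (mod 199) ✓
So ord_199(104) = 99, hence |⟨104⟩| = 99.
Index = |(Z/199Z)^×| / |⟨104⟩| = 198 / 99 = 2.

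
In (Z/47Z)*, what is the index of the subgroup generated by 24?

The order of 24 must divide φ(47) = 47 − 1 = 46 = 2 · 23.
Divisors of 46: 1, 2, 23, 46.
Test each divisor d:
24^1 ≡ 24
24^2 ≡ 12
24^23 ≡ 1
The order of 24 is 23, so the subgroup it generates has 23 elements.
Index = |(Z/47Z)^×| / |⟨24⟩| = 46 / 23 = 2.

2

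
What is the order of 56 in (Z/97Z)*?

96

The order of 56 must divide φ(97) = 97 − 1 = 96 = 2^5 · 3.
Divisors of 96: 1, 2, 3, 4, 6, 8, 12, 16, 24, 32, 48, 96.
Test each divisor d:
56^1 ≡ 56
56^2 ≡ 32
56^3 ≡ 46
56^4 ≡ 54
56^6 ≡ 79
56^8 ≡ 6
56^12 ≡ 33
56^16 ≡ 36
56^24 ≡ 22
56^32 ≡ 35
56^48 ≡ 96
56^96 ≡ 1
So ord_97(56) = 96.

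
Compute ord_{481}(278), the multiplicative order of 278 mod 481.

36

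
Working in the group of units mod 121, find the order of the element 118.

10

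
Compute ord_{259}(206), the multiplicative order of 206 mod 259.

ord(206) | φ(259) = φ(7·37) = (7−1)·(37−1) = 6·36 = 216 = 2^3 · 3^3.
Divisors of 216: 1, 2, 3, 4, 6, 8, 9, 12, 18, 24, 27, 36, 54, 72, 108, 216.
Test each divisor d:
206^1 ≡ 206
206^2 ≡ 219
206^3 ≡ 48
206^4 ≡ 46
206^6 ≡ 232
206^8 ≡ 44
206^9 ≡ 258
206^12 ≡ 211
206^18 ≡ 1
Hence ord(206) = 18.

18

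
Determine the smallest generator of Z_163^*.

φ(163) = 163 − 1 = 162 = 2 · 3^4.
g is a primitive root iff g^(162/q) ≢ 1 (mod 163) for each prime q ∈ {2, 3}.
g = 2: 2^81 ≡ 162; 2^54 ≡ 104 — none is 1, so 2 is a primitive root.
Hence the least primitive root of 163 is 2.

2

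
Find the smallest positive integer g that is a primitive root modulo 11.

φ(11) = 11 − 1 = 10 = 2 · 5.
g is a primitive root iff g^(10/q) ≢ 1 (mod 11) for each prime q ∈ {2, 5}.
g = 2: 2^5 ≡ 10; 2^2 ≡ 4 — none is 1, so 2 is a primitive root.
The smallest primitive root modulo 11 is 2.

2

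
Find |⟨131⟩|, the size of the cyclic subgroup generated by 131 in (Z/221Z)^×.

ord(131) | φ(221) = φ(13·17) = (13−1)·(17−1) = 12·16 = 192 = 2^6 · 3.
Divisors of 192: 1, 2, 3, 4, 6, 8, 12, 16, 24, 32, 48, 64, 96, 192.
Check 131^d mod 221 for each divisor in increasing order:
131^1 ≡ 131 (mod 221)
131^2 ≡ 144 (mod 221)
131^3 ≡ 79 (mod 221)
131^4 ≡ 183 (mod 221)
131^6 ≡ 53 (mod 221)
131^8 ≡ 118 (mod 221)
131^12 ≡ 157 (mod 221)
131^16 ≡ 1 (mod 221) ✓
Hence ord(131) = 16.

16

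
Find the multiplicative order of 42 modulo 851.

The order of 42 must divide φ(851) = φ(23·37) = (23−1)·(37−1) = 22·36 = 792 = 2^3 · 3^2 · 11.
Divisors of 792: 1, 2, 3, 4, 6, 8, 9, 11, 12, 18, 22, 24, 33, 36, 44, 66, 72, 88, 99, 132, 198, 264, 396, 792.
Test each divisor d:
42^1 ≡ 42
42^2 ≡ 62
42^3 ≡ 51
42^4 ≡ 440
42^6 ≡ 48
42^8 ≡ 423
42^9 ≡ 746
42^11 ≡ 298
42^12 ≡ 602
42^18 ≡ 813
42^22 ≡ 300
42^24 ≡ 729
42^33 ≡ 45
42^36 ≡ 593
42^44 ≡ 645
42^66 ≡ 323
42^72 ≡ 186
42^88 ≡ 737
42^99 ≡ 68
42^132 ≡ 507
42^198 ≡ 369
42^264 ≡ 47
42^396 ≡ 1
So ord_851(42) = 396.

396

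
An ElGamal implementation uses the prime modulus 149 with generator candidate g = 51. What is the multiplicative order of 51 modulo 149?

148

The order of 51 must divide φ(149) = 149 − 1 = 148 = 2^2 · 37.
Divisors of 148: 1, 2, 4, 37, 74, 148.
Test each divisor d:
51^1 ≡ 51
51^2 ≡ 68
51^4 ≡ 5
51^37 ≡ 44
51^74 ≡ 148
51^148 ≡ 1
Hence ord(51) = 148.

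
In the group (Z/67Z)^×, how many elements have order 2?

1

φ(67) = 67 − 1 = 66 = 2 · 3 · 11.
(Z/67Z)^× is cyclic (|G| = 66); a cyclic group of order m has exactly φ(d) elements of each order d | m, and none otherwise.
2 | 66, and φ(2) = 2 − 1 = 1.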